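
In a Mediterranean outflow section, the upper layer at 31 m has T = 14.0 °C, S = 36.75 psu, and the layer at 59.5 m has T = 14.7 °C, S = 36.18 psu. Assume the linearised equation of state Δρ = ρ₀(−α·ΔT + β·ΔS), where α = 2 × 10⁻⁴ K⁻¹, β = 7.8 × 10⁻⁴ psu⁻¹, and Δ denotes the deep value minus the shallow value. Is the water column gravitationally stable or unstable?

unstable

ΔT = 14.7 − 14.0 = +0.7 K and ΔS = 36.18 − 36.75 = -0.57 psu (deep − shallow).
−αΔT = -1.40 × 10⁻⁴; βΔS = -4.446 × 10⁻⁴; sum Δρ/ρ₀ = -5.846 × 10⁻⁴.
Δρ/ρ₀ < 0, so Δρ < 0: deeper water is lighter → statically unstable; the column would overturn.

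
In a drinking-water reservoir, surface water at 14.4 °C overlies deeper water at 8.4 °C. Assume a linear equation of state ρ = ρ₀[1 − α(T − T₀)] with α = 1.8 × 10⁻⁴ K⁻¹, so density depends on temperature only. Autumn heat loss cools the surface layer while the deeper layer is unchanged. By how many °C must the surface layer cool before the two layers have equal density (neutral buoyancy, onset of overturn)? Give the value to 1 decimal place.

With temperature the only control, equal density requires T_surf′ = T_deep.
T_surf′ = 8.4 °C.
Cooling required: 14.4 − 8.4 = 6.0 °C.

6.0 °C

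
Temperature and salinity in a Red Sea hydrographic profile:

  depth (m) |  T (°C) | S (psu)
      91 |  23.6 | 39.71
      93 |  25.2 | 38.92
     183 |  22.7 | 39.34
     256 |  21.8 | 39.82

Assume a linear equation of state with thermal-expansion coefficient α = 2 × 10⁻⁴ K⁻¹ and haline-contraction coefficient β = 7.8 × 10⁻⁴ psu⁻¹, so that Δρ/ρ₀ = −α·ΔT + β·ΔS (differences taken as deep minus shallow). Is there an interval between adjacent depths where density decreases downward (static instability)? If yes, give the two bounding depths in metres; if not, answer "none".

Evaluate Δρ/ρ₀ = −αΔT + βΔS across each adjacent pair:
  91–93 m: −αΔT+βΔS = −(2 × 10⁻⁴)(+1.6)+(7.8 × 10⁻⁴)(-0.79) = -9.4 × 10⁻⁴ → UNSTABLE
  93–183 m: −αΔT+βΔS = −(2 × 10⁻⁴)(-2.5)+(7.8 × 10⁻⁴)(+0.42) = 8.3 × 10⁻⁴ → stable
  183–256 m: −αΔT+βΔS = −(2 × 10⁻⁴)(-0.9)+(7.8 × 10⁻⁴)(+0.48) = 5.5 × 10⁻⁴ → stable
The 91–93 m interval has Δρ < 0: lighter water underlies denser water.

91–93 m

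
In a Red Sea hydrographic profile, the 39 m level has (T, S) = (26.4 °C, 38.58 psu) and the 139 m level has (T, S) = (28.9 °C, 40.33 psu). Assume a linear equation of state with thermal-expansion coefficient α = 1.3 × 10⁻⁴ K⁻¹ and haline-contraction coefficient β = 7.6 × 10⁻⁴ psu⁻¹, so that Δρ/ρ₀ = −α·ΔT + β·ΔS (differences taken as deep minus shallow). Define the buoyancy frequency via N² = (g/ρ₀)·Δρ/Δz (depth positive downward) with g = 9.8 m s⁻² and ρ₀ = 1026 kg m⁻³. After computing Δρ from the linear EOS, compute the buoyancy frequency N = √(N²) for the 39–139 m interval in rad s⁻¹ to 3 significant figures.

ΔT = +2.5 K, ΔS = +1.75 psu (deep − shallow).
Δρ/ρ₀ = −αΔT + βΔS = -3.25 × 10⁻⁴ + 1.33 × 10⁻³ = 1.005 × 10⁻³, so Δρ ≈ 1.031 kg m⁻³.
N² = (g/ρ₀)·Δρ/Δz = g·(Δρ/ρ₀)/Δz = 9.8 × 1.005 × 10⁻³ / 100 = 9.8490 × 10⁻⁵ s⁻².
N = √(9.8490 × 10⁻⁵) = 9.9242 × 10⁻³ rad s⁻¹ ≈ 9.92 × 10⁻³ rad s⁻¹.

9.92 × 10⁻³ rad s⁻¹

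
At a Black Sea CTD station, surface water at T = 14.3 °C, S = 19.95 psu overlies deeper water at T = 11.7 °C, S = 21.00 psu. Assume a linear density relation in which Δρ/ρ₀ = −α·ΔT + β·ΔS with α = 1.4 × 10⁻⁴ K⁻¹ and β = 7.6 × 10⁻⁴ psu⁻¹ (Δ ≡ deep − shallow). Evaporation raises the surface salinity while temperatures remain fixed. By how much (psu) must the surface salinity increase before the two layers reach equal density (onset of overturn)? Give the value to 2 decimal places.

1.53 psu

Neutral buoyancy requires −α(T_deep − T_surf) + β(S_deep − S_surf′) = 0.
S_surf′ = S_deep − (α/β)·ΔT = 21.00 − (1.4 × 10⁻⁴/7.6 × 10⁻⁴)·(-2.6) = 21.4789 psu.
Increase required: 21.4789 − 19.95 = 1.5289 psu.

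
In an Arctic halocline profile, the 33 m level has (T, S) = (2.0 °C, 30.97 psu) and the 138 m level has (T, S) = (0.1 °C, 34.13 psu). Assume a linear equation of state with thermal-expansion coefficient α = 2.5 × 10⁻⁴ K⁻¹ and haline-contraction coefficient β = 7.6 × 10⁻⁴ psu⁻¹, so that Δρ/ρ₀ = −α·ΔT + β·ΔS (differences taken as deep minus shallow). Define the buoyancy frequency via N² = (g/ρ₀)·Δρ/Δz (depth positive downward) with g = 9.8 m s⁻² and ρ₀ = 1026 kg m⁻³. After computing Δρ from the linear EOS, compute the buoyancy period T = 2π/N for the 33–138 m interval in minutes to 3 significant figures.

ΔT = -1.9 K, ΔS = +3.16 psu (deep − shallow).
Δρ/ρ₀ = −αΔT + βΔS = 4.75 × 10⁻⁴ + 2.4016 × 10⁻³ = 2.8766 × 10⁻³, so Δρ ≈ 2.951 kg m⁻³.
N² = (g/ρ₀)·Δρ/Δz = g·(Δρ/ρ₀)/Δz = 9.8 × 2.8766 × 10⁻³ / 105 = 2.6848 × 10⁻⁴ s⁻².
N = √(2.6848 × 10⁻⁴) = 0.016385 rad s⁻¹ → T = 2π/N = 383.47 s = 6.3912 min ≈ 6.39 min.

6.39 min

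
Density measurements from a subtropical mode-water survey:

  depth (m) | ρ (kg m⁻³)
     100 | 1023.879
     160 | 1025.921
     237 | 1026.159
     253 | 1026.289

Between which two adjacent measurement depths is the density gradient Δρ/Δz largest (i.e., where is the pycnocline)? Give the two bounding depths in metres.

Compute the density gradient over each adjacent pair:
  100–160 m: Δρ/Δz = 2.042/60 = 0.034 kg m⁻⁴
  160–237 m: Δρ/Δz = 0.238/77 = 3.1 × 10⁻³ kg m⁻⁴
  237–253 m: Δρ/Δz = 0.130/16 = 8.1 × 10⁻³ kg m⁻⁴
The largest gradient is in the 100–160 m interval — the pycnocline.

100–160 m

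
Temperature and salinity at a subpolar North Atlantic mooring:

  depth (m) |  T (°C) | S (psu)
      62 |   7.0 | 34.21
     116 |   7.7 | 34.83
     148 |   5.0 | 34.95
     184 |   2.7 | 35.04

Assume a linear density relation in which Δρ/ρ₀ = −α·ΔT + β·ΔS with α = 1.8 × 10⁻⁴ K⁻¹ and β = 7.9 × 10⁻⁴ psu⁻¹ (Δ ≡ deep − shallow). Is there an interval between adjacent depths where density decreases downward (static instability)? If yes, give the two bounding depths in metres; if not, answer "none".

none

Evaluate Δρ/ρ₀ = −αΔT + βΔS across each adjacent pair:
  62–116 m: −αΔT+βΔS = −(1.8 × 10⁻⁴)(+0.7)+(7.9 × 10⁻⁴)(+0.62) = 3.6 × 10⁻⁴ → stable
  116–148 m: −αΔT+βΔS = −(1.8 × 10⁻⁴)(-2.7)+(7.9 × 10⁻⁴)(+0.12) = 5.8 × 10⁻⁴ → stable
  148–184 m: −αΔT+βΔS = −(1.8 × 10⁻⁴)(-2.3)+(7.9 × 10⁻⁴)(+0.09) = 4.9 × 10⁻⁴ → stable
Every interval has Δρ > 0: the column is stably stratified throughout.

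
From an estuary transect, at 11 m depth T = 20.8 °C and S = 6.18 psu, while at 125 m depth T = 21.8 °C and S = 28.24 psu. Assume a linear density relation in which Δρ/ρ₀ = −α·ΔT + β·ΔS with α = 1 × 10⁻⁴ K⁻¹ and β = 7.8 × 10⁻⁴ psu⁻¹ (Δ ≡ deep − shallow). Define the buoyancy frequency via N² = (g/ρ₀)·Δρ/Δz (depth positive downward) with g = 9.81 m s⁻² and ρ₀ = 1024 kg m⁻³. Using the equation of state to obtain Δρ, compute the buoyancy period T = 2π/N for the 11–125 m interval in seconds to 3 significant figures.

ΔT = +1.0 K, ΔS = +22.06 psu (deep − shallow).
Δρ/ρ₀ = −αΔT + βΔS = -1.00 × 10⁻⁴ + 0.0172068 = 0.0171068, so Δρ ≈ 17.52 kg m⁻³.
N² = (g/ρ₀)·Δρ/Δz = g·(Δρ/ρ₀)/Δz = 9.81 × 0.0171068 / 114 = 1.4721 × 10⁻³ s⁻².
N = √(1.4721 × 10⁻³) = 0.038368 rad s⁻¹ → T = 2π/N = 163.76 s ≈ 164 s.

164 s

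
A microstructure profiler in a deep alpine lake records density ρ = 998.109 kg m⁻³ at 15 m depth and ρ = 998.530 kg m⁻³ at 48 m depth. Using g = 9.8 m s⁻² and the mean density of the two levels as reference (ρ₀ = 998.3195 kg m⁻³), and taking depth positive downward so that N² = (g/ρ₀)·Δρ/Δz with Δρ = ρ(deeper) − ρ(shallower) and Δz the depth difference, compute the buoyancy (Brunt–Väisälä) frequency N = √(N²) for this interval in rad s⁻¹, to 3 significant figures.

Δρ = 998.530 − 998.109 = 0.421 kg m⁻³ over Δz = 48 − 15 = 33 m.
N² = (9.8/998.3195) × (0.421/33) = 1.2523 × 10⁻⁴ s⁻².
N = √(1.2523 × 10⁻⁴) = 0.011191 rad s⁻¹ ≈ 0.0112 rad s⁻¹.
A positive N² confirms static stability across the interval.

0.0112 rad s⁻¹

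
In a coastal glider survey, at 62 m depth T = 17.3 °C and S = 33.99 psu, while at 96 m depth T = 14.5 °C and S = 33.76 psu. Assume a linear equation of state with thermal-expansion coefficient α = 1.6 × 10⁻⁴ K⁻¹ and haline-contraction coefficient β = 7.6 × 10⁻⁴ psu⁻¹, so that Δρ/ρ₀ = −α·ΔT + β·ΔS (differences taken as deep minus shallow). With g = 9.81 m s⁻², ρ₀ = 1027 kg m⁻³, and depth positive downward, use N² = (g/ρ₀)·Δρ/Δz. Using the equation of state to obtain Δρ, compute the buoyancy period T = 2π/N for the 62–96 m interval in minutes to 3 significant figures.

11.8 min

ΔT = -2.8 K, ΔS = -0.23 psu (deep − shallow).
Δρ/ρ₀ = −αΔT + βΔS = 4.48 × 10⁻⁴ − 1.748 × 10⁻⁴ = 2.732 × 10⁻⁴, so Δρ ≈ 0.2806 kg m⁻³.
N² = (g/ρ₀)·Δρ/Δz = g·(Δρ/ρ₀)/Δz = 9.81 × 2.732 × 10⁻⁴ / 34 = 7.8826 × 10⁻⁵ s⁻².
N = √(7.8826 × 10⁻⁵) = 8.8784 × 10⁻³ rad s⁻¹ → T = 2π/N = 707.69 s = 11.795 min ≈ 11.8 min.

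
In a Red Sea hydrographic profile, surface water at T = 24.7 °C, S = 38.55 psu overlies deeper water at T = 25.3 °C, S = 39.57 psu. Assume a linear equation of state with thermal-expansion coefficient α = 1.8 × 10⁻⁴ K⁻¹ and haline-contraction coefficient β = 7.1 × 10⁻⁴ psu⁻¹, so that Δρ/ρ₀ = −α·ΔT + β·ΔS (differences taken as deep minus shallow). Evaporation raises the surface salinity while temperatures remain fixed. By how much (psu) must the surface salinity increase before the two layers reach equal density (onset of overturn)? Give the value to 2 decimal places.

0.87 psu

Neutral buoyancy requires −α(T_deep − T_surf) + β(S_deep − S_surf′) = 0.
S_surf′ = S_deep − (α/β)·ΔT = 39.57 − (1.8 × 10⁻⁴/7.1 × 10⁻⁴)·(+0.6) = 39.4179 psu.
Increase required: 39.4179 − 38.55 = 0.8679 psu.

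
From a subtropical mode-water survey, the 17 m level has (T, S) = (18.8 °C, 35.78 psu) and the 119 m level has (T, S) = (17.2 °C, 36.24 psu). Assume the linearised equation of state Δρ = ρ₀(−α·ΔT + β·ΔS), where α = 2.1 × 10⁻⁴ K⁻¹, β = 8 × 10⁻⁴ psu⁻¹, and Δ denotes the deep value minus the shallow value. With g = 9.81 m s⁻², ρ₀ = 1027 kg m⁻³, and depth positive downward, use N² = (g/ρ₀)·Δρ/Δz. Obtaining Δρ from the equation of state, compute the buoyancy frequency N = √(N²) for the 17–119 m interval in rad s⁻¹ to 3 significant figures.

8.23 × 10⁻³ rad s⁻¹

ΔT = -1.6 K, ΔS = +0.46 psu (deep − shallow).
Δρ/ρ₀ = −αΔT + βΔS = 3.36 × 10⁻⁴ + 3.68 × 10⁻⁴ = 7.04 × 10⁻⁴, so Δρ ≈ 0.7230 kg m⁻³.
N² = (g/ρ₀)·Δρ/Δz = g·(Δρ/ρ₀)/Δz = 9.81 × 7.04 × 10⁻⁴ / 102 = 6.7708 × 10⁻⁵ s⁻².
N = √(6.7708 × 10⁻⁵) = 8.2285 × 10⁻³ rad s⁻¹ ≈ 8.23 × 10⁻³ rad s⁻¹.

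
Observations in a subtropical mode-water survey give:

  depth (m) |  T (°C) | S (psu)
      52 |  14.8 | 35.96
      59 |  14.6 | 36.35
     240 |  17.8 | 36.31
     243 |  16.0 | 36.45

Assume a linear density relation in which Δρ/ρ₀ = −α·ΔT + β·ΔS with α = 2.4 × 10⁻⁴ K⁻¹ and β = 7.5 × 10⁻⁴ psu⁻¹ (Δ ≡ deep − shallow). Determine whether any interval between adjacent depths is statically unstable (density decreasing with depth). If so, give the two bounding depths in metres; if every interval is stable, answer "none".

Evaluate Δρ/ρ₀ = −αΔT + βΔS across each adjacent pair:
  52–59 m: −αΔT+βΔS = −(2.4 × 10⁻⁴)(-0.2)+(7.5 × 10⁻⁴)(+0.39) = 3.4 × 10⁻⁴ → stable
  59–240 m: −αΔT+βΔS = −(2.4 × 10⁻⁴)(+3.2)+(7.5 × 10⁻⁴)(-0.04) = -8.0 × 10⁻⁴ → UNSTABLE
  240–243 m: −αΔT+βΔS = −(2.4 × 10⁻⁴)(-1.8)+(7.5 × 10⁻⁴)(+0.14) = 5.4 × 10⁻⁴ → stable
The 59–240 m interval has Δρ < 0: lighter water underlies denser water.

59–240 m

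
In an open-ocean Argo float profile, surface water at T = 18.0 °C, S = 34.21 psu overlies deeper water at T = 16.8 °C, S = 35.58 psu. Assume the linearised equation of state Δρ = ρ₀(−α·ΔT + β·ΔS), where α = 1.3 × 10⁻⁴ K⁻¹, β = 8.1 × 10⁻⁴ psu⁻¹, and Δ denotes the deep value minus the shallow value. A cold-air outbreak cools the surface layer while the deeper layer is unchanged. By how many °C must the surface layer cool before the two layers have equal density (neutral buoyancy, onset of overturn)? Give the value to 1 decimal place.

Neutral buoyancy requires Δρ = 0, i.e. −α(T_deep − T_surf′) + β(S_deep − S_surf) = 0.
T_surf′ = T_deep − (β/α)·ΔS = 16.8 − (8.1 × 10⁻⁴/1.3 × 10⁻⁴)·(+1.37) = 8.264 °C.
Cooling required: 18.0 − (8.264) = 9.736 °C.

9.7 °C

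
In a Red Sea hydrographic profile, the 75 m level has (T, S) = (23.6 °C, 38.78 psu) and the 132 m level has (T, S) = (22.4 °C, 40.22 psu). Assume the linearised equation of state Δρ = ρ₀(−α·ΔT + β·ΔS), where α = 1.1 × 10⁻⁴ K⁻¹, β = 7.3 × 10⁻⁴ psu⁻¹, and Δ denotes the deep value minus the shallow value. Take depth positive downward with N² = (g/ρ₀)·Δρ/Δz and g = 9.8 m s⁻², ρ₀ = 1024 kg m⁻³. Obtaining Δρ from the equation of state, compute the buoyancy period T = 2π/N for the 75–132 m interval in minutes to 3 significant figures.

7.34 min

ΔT = -1.2 K, ΔS = +1.44 psu (deep − shallow).
Δρ/ρ₀ = −αΔT + βΔS = 1.32 × 10⁻⁴ + 1.0512 × 10⁻³ = 1.1832 × 10⁻³, so Δρ ≈ 1.212 kg m⁻³.
N² = (g/ρ₀)·Δρ/Δz = g·(Δρ/ρ₀)/Δz = 9.8 × 1.1832 × 10⁻³ / 57 = 2.0343 × 10⁻⁴ s⁻².
N = √(2.0343 × 10⁻⁴) = 0.014263 rad s⁻¹ → T = 2π/N = 440.52 s = 7.3420 min ≈ 7.34 min.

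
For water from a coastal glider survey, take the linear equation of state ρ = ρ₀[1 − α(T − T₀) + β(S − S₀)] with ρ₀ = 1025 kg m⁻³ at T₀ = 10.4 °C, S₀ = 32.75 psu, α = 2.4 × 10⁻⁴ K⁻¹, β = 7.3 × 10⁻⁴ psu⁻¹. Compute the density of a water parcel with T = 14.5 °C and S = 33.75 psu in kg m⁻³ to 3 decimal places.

T − T₀ = +4.1 K, S − S₀ = +1.00 psu.
Bracket = 1 − α·(+4.1) + β·(+1.00) = 1 + (-2.54 × 10⁻⁴) = 0.9997460.
ρ = 1025 × 0.9997460 = 1024.740 kg m⁻³.

1024.740 kg m⁻³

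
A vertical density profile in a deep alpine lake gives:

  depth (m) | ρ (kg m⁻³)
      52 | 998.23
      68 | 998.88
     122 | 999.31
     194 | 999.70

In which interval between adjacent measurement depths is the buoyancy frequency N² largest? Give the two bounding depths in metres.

Compute the density gradient over each adjacent pair:
  52–68 m: Δρ/Δz = 0.65/16 = 0.041 kg m⁻⁴
  68–122 m: Δρ/Δz = 0.43/54 = 8.0 × 10⁻³ kg m⁻⁴
  122–194 m: Δρ/Δz = 0.39/72 = 5.4 × 10⁻³ kg m⁻⁴
The largest gradient is in the 52–68 m interval — the pycnocline.

52–68 m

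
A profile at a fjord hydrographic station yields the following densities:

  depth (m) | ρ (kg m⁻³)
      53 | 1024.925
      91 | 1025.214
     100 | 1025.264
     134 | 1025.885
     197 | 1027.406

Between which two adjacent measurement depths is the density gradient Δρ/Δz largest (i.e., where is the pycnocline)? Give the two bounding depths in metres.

Compute the density gradient over each adjacent pair:
  53–91 m: Δρ/Δz = 0.289/38 = 7.6 × 10⁻³ kg m⁻⁴
  91–100 m: Δρ/Δz = 0.050/9 = 5.6 × 10⁻³ kg m⁻⁴
  100–134 m: Δρ/Δz = 0.621/34 = 0.018 kg m⁻⁴
  134–197 m: Δρ/Δz = 1.521/63 = 0.024 kg m⁻⁴
The largest gradient is in the 134–197 m interval — the pycnocline.

134–197 m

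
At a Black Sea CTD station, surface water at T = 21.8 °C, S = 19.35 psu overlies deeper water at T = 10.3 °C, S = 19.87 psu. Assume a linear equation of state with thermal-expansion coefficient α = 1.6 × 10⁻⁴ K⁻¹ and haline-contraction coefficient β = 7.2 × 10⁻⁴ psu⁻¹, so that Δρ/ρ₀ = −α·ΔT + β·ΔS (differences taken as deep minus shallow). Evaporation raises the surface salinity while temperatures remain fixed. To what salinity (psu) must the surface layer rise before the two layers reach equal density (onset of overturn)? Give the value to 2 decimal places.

Neutral buoyancy requires −α(T_deep − T_surf) + β(S_deep − S_surf′) = 0.
S_surf′ = S_deep − (α/β)·ΔT = 19.87 − (1.6 × 10⁻⁴/7.2 × 10⁻⁴)·(-11.5) = 22.4256 psu.
Increase required: 22.4256 − 19.35 = 3.0756 psu.

22.43 psu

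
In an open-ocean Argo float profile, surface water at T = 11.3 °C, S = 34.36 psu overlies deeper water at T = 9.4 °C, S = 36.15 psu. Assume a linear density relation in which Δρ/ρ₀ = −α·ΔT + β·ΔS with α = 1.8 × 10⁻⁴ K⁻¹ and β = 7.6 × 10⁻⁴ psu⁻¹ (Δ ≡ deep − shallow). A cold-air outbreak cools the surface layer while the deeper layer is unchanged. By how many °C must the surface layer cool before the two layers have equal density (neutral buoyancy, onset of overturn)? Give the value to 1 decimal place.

9.5 °C

Neutral buoyancy requires Δρ = 0, i.e. −α(T_deep − T_surf′) + β(S_deep − S_surf) = 0.
T_surf′ = T_deep − (β/α)·ΔS = 9.4 − (7.6 × 10⁻⁴/1.8 × 10⁻⁴)·(+1.79) = 1.842 °C.
Cooling required: 11.3 − (1.842) = 9.458 °C.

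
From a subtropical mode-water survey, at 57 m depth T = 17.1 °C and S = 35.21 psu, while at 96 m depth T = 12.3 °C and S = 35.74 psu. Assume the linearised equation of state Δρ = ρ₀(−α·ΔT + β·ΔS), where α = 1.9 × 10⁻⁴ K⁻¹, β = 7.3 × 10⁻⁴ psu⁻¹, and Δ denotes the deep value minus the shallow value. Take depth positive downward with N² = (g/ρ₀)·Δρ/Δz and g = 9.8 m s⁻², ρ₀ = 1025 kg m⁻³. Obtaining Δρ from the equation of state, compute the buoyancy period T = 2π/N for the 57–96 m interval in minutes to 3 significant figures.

5.80 min

ΔT = -4.8 K, ΔS = +0.53 psu (deep − shallow).
Δρ/ρ₀ = −αΔT + βΔS = 9.12 × 10⁻⁴ + 3.869 × 10⁻⁴ = 1.2989 × 10⁻³, so Δρ ≈ 1.331 kg m⁻³.
N² = (g/ρ₀)·Δρ/Δz = g·(Δρ/ρ₀)/Δz = 9.8 × 1.2989 × 10⁻³ / 39 = 3.2639 × 10⁻⁴ s⁻².
N = √(3.2639 × 10⁻⁴) = 0.018066 rad s⁻¹ → T = 2π/N = 347.79 s = 5.7965 min ≈ 5.80 min.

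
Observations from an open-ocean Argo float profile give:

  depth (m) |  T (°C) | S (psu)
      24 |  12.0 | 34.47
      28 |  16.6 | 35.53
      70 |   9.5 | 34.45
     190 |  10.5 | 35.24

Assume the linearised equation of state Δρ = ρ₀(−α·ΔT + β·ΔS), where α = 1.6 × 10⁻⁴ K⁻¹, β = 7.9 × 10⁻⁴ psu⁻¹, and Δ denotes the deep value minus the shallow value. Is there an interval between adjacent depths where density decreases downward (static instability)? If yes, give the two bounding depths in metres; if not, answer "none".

Evaluate Δρ/ρ₀ = −αΔT + βΔS across each adjacent pair:
  24–28 m: −αΔT+βΔS = −(1.6 × 10⁻⁴)(+4.6)+(7.9 × 10⁻⁴)(+1.06) = 1.0 × 10⁻⁴ → stable
  28–70 m: −αΔT+βΔS = −(1.6 × 10⁻⁴)(-7.1)+(7.9 × 10⁻⁴)(-1.08) = 2.8 × 10⁻⁴ → stable
  70–190 m: −αΔT+βΔS = −(1.6 × 10⁻⁴)(+1.0)+(7.9 × 10⁻⁴)(+0.79) = 4.6 × 10⁻⁴ → stable
Every interval has Δρ > 0: the column is stably stratified throughout.

none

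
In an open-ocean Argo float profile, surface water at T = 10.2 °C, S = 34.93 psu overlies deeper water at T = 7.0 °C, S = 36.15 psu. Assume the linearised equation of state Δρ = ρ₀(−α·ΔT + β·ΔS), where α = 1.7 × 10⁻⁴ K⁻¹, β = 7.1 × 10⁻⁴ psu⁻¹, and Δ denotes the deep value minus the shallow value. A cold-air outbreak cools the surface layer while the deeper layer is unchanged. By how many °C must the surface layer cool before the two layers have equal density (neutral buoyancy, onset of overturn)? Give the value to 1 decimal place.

8.3 °C

Neutral buoyancy requires Δρ = 0, i.e. −α(T_deep − T_surf′) + β(S_deep − S_surf) = 0.
T_surf′ = T_deep − (β/α)·ΔS = 7.0 − (7.1 × 10⁻⁴/1.7 × 10⁻⁴)·(+1.22) = 1.905 °C.
Cooling required: 10.2 − (1.905) = 8.295 °C.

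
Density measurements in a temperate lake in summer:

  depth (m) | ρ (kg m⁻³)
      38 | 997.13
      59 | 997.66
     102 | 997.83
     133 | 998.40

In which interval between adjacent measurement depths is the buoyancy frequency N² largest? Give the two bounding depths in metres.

38–59 m

Compute the density gradient over each adjacent pair:
  38–59 m: Δρ/Δz = 0.53/21 = 0.025 kg m⁻⁴
  59–102 m: Δρ/Δz = 0.17/43 = 4.0 × 10⁻³ kg m⁻⁴
  102–133 m: Δρ/Δz = 0.57/31 = 0.018 kg m⁻⁴
The largest gradient is in the 38–59 m interval — the pycnocline.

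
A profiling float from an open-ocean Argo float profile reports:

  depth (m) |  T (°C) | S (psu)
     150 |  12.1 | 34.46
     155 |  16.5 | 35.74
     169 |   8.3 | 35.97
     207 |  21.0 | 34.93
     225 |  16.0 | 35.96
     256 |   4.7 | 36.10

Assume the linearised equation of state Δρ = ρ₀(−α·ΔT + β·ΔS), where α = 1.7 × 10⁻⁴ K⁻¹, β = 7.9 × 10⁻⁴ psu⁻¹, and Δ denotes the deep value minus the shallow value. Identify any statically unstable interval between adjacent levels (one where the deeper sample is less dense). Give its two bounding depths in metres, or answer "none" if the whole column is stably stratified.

Evaluate Δρ/ρ₀ = −αΔT + βΔS across each adjacent pair:
  150–155 m: −αΔT+βΔS = −(1.7 × 10⁻⁴)(+4.4)+(7.9 × 10⁻⁴)(+1.28) = 2.6 × 10⁻⁴ → stable
  155–169 m: −αΔT+βΔS = −(1.7 × 10⁻⁴)(-8.2)+(7.9 × 10⁻⁴)(+0.23) = 1.6 × 10⁻³ → stable
  169–207 m: −αΔT+βΔS = −(1.7 × 10⁻⁴)(+12.7)+(7.9 × 10⁻⁴)(-1.04) = -3.0 × 10⁻³ → UNSTABLE
  207–225 m: −αΔT+βΔS = −(1.7 × 10⁻⁴)(-5.0)+(7.9 × 10⁻⁴)(+1.03) = 1.7 × 10⁻³ → stable
  225–256 m: −αΔT+βΔS = −(1.7 × 10⁻⁴)(-11.3)+(7.9 × 10⁻⁴)(+0.14) = 2.0 × 10⁻³ → stable
The 169–207 m interval has Δρ < 0: lighter water underlies denser water.

169–207 m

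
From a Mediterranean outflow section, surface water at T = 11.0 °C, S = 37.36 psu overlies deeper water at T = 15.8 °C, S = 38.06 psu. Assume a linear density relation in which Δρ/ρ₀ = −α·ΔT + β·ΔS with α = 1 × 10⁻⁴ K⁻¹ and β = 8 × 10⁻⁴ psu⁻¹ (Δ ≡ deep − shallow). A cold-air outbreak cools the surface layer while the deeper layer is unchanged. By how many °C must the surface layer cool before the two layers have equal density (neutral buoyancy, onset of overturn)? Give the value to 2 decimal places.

Neutral buoyancy requires Δρ = 0, i.e. −α(T_deep − T_surf′) + β(S_deep − S_surf) = 0.
T_surf′ = T_deep − (β/α)·ΔS = 15.8 − (8 × 10⁻⁴/1 × 10⁻⁴)·(+0.70) = 10.2000 °C.
Cooling required: 11.0 − (10.2000) = 0.8000 °C.

0.80 °C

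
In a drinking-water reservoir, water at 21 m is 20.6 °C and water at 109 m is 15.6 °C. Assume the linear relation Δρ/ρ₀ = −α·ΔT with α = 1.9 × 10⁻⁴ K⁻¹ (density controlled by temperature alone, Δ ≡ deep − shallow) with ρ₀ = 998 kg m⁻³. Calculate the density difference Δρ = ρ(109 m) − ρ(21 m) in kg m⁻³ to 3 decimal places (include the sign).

+0.948 kg m⁻³

ΔT = -5.0 K, Δρ/ρ₀ = −αΔT = 9.50 × 10⁻⁴.
Δρ = 998 × (9.50 × 10⁻⁴) = +0.948 kg m⁻³.
Positive Δρ: denser below, stable.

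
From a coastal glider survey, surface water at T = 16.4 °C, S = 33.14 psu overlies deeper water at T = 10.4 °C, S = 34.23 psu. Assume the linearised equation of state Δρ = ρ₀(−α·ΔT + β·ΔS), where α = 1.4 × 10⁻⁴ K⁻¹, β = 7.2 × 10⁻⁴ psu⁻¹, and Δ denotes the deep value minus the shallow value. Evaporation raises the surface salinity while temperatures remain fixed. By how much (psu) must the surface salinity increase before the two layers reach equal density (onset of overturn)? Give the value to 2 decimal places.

2.26 psu

Neutral buoyancy requires −α(T_deep − T_surf) + β(S_deep − S_surf′) = 0.
S_surf′ = S_deep − (α/β)·ΔT = 34.23 − (1.4 × 10⁻⁴/7.2 × 10⁻⁴)·(-6.0) = 35.3967 psu.
Increase required: 35.3967 − 33.14 = 2.2567 psu.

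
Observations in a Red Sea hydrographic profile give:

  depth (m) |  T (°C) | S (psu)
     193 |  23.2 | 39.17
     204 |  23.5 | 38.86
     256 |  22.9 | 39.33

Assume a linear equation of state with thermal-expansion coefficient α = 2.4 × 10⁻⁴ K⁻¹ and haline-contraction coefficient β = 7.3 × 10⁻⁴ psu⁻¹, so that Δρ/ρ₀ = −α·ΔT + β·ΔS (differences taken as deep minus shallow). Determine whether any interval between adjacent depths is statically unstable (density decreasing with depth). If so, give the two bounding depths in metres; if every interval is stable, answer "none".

Evaluate Δρ/ρ₀ = −αΔT + βΔS across each adjacent pair:
  193–204 m: −αΔT+βΔS = −(2.4 × 10⁻⁴)(+0.3)+(7.3 × 10⁻⁴)(-0.31) = -3.0 × 10⁻⁴ → UNSTABLE
  204–256 m: −αΔT+βΔS = −(2.4 × 10⁻⁴)(-0.6)+(7.3 × 10⁻⁴)(+0.47) = 4.9 × 10⁻⁴ → stable
The 193–204 m interval has Δρ < 0: lighter water underlies denser water.

193–204 m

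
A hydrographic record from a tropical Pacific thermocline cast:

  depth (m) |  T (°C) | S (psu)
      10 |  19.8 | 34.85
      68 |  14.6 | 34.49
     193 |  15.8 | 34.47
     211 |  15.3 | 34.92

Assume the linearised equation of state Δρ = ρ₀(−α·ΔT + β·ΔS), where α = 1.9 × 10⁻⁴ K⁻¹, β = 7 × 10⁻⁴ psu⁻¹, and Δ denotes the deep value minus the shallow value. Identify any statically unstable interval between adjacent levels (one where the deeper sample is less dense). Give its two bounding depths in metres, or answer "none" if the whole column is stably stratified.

Evaluate Δρ/ρ₀ = −αΔT + βΔS across each adjacent pair:
  10–68 m: −αΔT+βΔS = −(1.9 × 10⁻⁴)(-5.2)+(7 × 10⁻⁴)(-0.36) = 7.4 × 10⁻⁴ → stable
  68–193 m: −αΔT+βΔS = −(1.9 × 10⁻⁴)(+1.2)+(7 × 10⁻⁴)(-0.02) = -2.4 × 10⁻⁴ → UNSTABLE
  193–211 m: −αΔT+βΔS = −(1.9 × 10⁻⁴)(-0.5)+(7 × 10⁻⁴)(+0.45) = 4.1 × 10⁻⁴ → stable
The 68–193 m interval has Δρ < 0: lighter water underlies denser water.

68–193 m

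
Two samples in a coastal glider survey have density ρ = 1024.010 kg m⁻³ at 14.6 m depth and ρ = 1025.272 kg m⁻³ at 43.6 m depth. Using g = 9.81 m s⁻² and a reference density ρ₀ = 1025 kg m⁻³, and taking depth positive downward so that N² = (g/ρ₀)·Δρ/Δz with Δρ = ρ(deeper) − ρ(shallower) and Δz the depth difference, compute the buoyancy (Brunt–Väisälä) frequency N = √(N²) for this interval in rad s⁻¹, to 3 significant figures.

Δρ = 1025.272 − 1024.010 = 1.262 kg m⁻³ over Δz = 43.6 − 14.6 = 29 m.
N² = (9.81/1025) × (1.262/29) = 4.1649 × 10⁻⁴ s⁻².
N = √(4.1649 × 10⁻⁴) = 0.020408 rad s⁻¹ ≈ 0.0204 rad s⁻¹.

0.0204 rad s⁻¹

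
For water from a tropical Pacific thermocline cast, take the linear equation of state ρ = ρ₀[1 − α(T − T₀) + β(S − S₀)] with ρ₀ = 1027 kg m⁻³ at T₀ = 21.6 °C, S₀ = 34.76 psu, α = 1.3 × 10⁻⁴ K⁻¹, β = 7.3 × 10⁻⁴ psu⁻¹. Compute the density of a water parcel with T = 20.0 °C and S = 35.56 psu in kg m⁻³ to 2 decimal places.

1027.81 kg m⁻³

T − T₀ = -1.6 K, S − S₀ = +0.80 psu.
Bracket = 1 − α·(-1.6) + β·(+0.80) = 1 + (7.92 × 10⁻⁴) = 1.0007920.
ρ = 1027 × 1.0007920 = 1027.81 kg m⁻³.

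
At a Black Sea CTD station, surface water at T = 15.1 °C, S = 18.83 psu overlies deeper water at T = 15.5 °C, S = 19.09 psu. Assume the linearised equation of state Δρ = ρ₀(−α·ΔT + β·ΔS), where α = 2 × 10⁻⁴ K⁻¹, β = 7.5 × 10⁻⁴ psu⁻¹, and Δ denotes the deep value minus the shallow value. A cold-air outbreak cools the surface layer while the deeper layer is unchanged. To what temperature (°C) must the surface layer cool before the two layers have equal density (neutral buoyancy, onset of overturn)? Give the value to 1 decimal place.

14.5 °C

Neutral buoyancy requires Δρ = 0, i.e. −α(T_deep − T_surf′) + β(S_deep − S_surf) = 0.
T_surf′ = T_deep − (β/α)·ΔS = 15.5 − (7.5 × 10⁻⁴/2 × 10⁻⁴)·(+0.26) = 14.525 °C.
Cooling required: 15.1 − (14.525) = 0.575 °C.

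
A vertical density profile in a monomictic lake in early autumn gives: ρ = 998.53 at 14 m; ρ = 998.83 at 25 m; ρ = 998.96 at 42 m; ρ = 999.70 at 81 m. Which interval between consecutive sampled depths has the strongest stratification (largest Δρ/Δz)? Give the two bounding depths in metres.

14–25 m

Compute the density gradient over each adjacent pair:
  14–25 m: Δρ/Δz = 0.30/11 = 0.027 kg m⁻⁴
  25–42 m: Δρ/Δz = 0.13/17 = 7.6 × 10⁻³ kg m⁻⁴
  42–81 m: Δρ/Δz = 0.74/39 = 0.019 kg m⁻⁴
The largest gradient is in the 14–25 m interval — the pycnocline.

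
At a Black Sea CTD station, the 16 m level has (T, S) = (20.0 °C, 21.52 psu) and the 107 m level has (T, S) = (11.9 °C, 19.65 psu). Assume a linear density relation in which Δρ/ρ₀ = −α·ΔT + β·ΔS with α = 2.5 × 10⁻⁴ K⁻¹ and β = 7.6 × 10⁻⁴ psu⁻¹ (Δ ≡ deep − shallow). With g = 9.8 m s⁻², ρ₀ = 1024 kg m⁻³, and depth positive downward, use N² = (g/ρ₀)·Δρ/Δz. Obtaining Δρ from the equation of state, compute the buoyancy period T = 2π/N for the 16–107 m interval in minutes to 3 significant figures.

ΔT = -8.1 K, ΔS = -1.87 psu (deep − shallow).
Δρ/ρ₀ = −αΔT + βΔS = 2.025 × 10⁻³ − 1.4212 × 10⁻³ = 6.038 × 10⁻⁴, so Δρ ≈ 0.6183 kg m⁻³.
N² = (g/ρ₀)·Δρ/Δz = g·(Δρ/ρ₀)/Δz = 9.8 × 6.038 × 10⁻⁴ / 91 = 6.5025 × 10⁻⁵ s⁻².
N = √(6.5025 × 10⁻⁵) = 8.0638 × 10⁻³ rad s⁻¹ → T = 2π/N = 779.18 s = 12.986 min ≈ 13.0 min.

13.0 min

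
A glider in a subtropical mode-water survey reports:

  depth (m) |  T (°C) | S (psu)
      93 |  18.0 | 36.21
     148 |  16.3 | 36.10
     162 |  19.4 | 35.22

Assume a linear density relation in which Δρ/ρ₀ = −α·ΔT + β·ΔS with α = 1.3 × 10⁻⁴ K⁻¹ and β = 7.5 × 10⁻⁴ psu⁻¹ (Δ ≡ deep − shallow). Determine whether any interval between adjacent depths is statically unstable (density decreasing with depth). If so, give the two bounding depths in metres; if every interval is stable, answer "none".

148–162 m

Evaluate Δρ/ρ₀ = −αΔT + βΔS across each adjacent pair:
  93–148 m: −αΔT+βΔS = −(1.3 × 10⁻⁴)(-1.7)+(7.5 × 10⁻⁴)(-0.11) = 1.4 × 10⁻⁴ → stable
  148–162 m: −αΔT+βΔS = −(1.3 × 10⁻⁴)(+3.1)+(7.5 × 10⁻⁴)(-0.88) = -1.1 × 10⁻³ → UNSTABLE
The 148–162 m interval has Δρ < 0: lighter water underlies denser water.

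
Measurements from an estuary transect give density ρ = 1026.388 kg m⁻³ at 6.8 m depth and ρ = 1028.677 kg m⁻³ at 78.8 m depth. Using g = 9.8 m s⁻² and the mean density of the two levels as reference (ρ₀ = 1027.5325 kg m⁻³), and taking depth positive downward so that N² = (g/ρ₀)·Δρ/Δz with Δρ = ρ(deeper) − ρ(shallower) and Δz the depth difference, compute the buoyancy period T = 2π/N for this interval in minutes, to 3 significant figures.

6.01 min

Δρ = 1028.677 − 1026.388 = 2.289 kg m⁻³ over Δz = 78.8 − 6.8 = 72 m.
N² = (9.8/1027.5325) × (2.289/72) = 3.0321 × 10⁻⁴ s⁻².
N = √(3.0321 × 10⁻⁴) = 0.017413 rad s⁻¹, so T = 2π/N = 360.83 s = 6.0138 min ≈ 6.01 min.
N² > 0, so the interval is statically stable.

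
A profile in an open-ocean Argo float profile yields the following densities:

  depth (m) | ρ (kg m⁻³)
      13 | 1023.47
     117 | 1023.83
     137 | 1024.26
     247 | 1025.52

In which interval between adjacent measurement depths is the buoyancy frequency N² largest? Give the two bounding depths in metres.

117–137 m

Compute the density gradient over each adjacent pair:
  13–117 m: Δρ/Δz = 0.36/104 = 3.5 × 10⁻³ kg m⁻⁴
  117–137 m: Δρ/Δz = 0.43/20 = 0.021 kg m⁻⁴
  137–247 m: Δρ/Δz = 1.26/110 = 0.011 kg m⁻⁴
The largest gradient is in the 117–137 m interval — the pycnocline.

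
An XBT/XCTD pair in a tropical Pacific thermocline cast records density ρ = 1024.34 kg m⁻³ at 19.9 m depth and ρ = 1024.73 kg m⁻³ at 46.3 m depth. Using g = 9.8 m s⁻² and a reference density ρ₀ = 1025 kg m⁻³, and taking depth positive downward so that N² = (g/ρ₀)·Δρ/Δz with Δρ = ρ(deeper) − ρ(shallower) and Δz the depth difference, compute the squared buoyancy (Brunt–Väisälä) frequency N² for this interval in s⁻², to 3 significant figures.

Δρ = 1024.73 − 1024.34 = 0.39 kg m⁻³ over Δz = 46.3 − 19.9 = 26.4 m.
N² = (9.8/1025) × (0.39/26.4) = 1.4124 × 10⁻⁴ s⁻² ≈ 1.41 × 10⁻⁴ s⁻².
N² > 0, so the interval is statically stable.

1.41 × 10⁻⁴ s⁻²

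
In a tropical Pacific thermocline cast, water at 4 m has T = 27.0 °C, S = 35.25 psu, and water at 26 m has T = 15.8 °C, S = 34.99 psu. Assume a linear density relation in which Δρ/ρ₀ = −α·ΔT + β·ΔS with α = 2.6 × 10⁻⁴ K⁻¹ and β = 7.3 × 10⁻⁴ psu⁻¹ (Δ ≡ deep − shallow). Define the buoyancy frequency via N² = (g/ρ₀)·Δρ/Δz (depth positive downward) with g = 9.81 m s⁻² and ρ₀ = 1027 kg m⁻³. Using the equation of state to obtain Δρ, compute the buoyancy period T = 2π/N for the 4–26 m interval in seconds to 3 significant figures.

ΔT = -11.2 K, ΔS = -0.26 psu (deep − shallow).
Δρ/ρ₀ = −αΔT + βΔS = 2.912 × 10⁻³ − 1.898 × 10⁻⁴ = 2.7222 × 10⁻³, so Δρ ≈ 2.796 kg m⁻³.
N² = (g/ρ₀)·Δρ/Δz = g·(Δρ/ρ₀)/Δz = 9.81 × 2.7222 × 10⁻³ / 22 = 1.2139 × 10⁻³ s⁻².
N = √(1.2139 × 10⁻³) = 0.034841 rad s⁻¹ → T = 2π/N = 180.34 s ≈ 180 s.

180 s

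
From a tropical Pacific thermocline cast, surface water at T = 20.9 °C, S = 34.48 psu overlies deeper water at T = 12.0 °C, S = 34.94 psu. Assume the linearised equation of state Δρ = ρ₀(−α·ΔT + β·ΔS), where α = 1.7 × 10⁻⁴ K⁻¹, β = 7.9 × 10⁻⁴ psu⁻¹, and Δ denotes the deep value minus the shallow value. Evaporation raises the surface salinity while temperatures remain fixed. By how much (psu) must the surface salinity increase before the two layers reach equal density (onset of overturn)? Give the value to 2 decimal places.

Neutral buoyancy requires −α(T_deep − T_surf) + β(S_deep − S_surf′) = 0.
S_surf′ = S_deep − (α/β)·ΔT = 34.94 − (1.7 × 10⁻⁴/7.9 × 10⁻⁴)·(-8.9) = 36.8552 psu.
Increase required: 36.8552 − 34.48 = 2.3752 psu.

2.38 psu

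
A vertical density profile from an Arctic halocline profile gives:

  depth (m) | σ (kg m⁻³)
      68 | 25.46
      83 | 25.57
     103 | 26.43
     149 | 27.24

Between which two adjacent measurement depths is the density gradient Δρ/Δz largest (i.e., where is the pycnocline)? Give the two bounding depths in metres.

83–103 m

Compute the density gradient over each adjacent pair:
  68–83 m: Δρ/Δz = 0.11/15 = 7.3 × 10⁻³ kg m⁻⁴
  83–103 m: Δρ/Δz = 0.86/20 = 0.043 kg m⁻⁴
  103–149 m: Δρ/Δz = 0.81/46 = 0.018 kg m⁻⁴
The largest gradient is in the 83–103 m interval — the pycnocline.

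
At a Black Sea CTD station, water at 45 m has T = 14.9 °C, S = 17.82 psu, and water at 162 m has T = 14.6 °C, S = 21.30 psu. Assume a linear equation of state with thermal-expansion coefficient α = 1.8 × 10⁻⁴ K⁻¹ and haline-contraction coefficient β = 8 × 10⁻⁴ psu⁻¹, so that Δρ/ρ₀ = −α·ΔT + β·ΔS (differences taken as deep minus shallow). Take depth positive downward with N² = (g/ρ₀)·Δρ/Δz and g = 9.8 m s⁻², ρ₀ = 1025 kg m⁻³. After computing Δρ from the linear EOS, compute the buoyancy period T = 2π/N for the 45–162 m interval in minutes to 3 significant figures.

6.79 min

ΔT = -0.3 K, ΔS = +3.48 psu (deep − shallow).
Δρ/ρ₀ = −αΔT + βΔS = 5.40 × 10⁻⁵ + 2.784 × 10⁻³ = 2.838 × 10⁻³, so Δρ ≈ 2.909 kg m⁻³.
N² = (g/ρ₀)·Δρ/Δz = g·(Δρ/ρ₀)/Δz = 9.8 × 2.838 × 10⁻³ / 117 = 2.3771 × 10⁻⁴ s⁻².
N = √(2.3771 × 10⁻⁴) = 0.015418 rad s⁻¹ → T = 2π/N = 407.52 s = 6.7920 min ≈ 6.79 min.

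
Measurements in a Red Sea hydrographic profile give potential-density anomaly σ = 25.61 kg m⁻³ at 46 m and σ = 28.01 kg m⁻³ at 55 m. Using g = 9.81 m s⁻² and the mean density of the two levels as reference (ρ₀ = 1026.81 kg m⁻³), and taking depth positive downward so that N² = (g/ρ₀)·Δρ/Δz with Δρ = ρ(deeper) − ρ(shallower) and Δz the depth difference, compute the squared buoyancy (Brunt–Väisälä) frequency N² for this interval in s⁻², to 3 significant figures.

2.55 × 10⁻³ s⁻²

Δρ = 1028.01 − 1025.61 = 2.40 kg m⁻³ over Δz = 55 − 46 = 9 m.
N² = (9.81/1026.81) × (2.40/9) = 2.5477 × 10⁻³ s⁻² ≈ 2.55 × 10⁻³ s⁻².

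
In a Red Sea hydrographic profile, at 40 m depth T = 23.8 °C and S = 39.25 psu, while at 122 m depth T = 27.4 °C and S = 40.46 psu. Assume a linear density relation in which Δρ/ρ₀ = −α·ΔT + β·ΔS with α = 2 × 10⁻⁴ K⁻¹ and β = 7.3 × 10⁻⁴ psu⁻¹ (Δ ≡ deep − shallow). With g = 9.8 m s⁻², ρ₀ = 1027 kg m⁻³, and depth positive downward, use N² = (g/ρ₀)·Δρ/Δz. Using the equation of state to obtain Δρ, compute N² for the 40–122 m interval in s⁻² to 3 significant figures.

ΔT = +3.6 K, ΔS = +1.21 psu (deep − shallow).
Δρ/ρ₀ = −αΔT + βΔS = -7.20 × 10⁻⁴ + 8.833 × 10⁻⁴ = 1.633 × 10⁻⁴, so Δρ ≈ 0.1677 kg m⁻³.
N² = (g/ρ₀)·Δρ/Δz = g·(Δρ/ρ₀)/Δz = 9.8 × 1.633 × 10⁻⁴ / 82 = 1.9516 × 10⁻⁵ s⁻² ≈ 1.95 × 10⁻⁵ s⁻².

1.95 × 10⁻⁵ s⁻²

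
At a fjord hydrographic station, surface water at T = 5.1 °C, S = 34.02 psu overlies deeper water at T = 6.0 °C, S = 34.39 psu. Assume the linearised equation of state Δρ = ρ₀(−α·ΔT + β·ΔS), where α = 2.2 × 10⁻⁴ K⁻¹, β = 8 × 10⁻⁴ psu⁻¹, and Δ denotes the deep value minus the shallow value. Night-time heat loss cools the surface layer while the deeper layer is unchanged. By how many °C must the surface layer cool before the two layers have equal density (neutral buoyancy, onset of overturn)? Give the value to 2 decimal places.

Neutral buoyancy requires Δρ = 0, i.e. −α(T_deep − T_surf′) + β(S_deep − S_surf) = 0.
T_surf′ = T_deep − (β/α)·ΔS = 6.0 − (8 × 10⁻⁴/2.2 × 10⁻⁴)·(+0.37) = 4.6545 °C.
Cooling required: 5.1 − (4.6545) = 0.4455 °C.

0.45 °C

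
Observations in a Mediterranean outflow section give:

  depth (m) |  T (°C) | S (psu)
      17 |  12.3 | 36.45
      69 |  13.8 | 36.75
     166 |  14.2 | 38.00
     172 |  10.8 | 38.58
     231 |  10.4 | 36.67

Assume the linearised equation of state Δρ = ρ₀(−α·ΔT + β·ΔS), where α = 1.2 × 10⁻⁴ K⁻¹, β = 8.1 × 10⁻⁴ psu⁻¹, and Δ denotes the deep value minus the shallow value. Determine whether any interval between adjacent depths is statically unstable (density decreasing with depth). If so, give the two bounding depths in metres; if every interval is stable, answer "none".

172–231 m

Evaluate Δρ/ρ₀ = −αΔT + βΔS across each adjacent pair:
  17–69 m: −αΔT+βΔS = −(1.2 × 10⁻⁴)(+1.5)+(8.1 × 10⁻⁴)(+0.30) = 6.3 × 10⁻⁵ → stable
  69–166 m: −αΔT+βΔS = −(1.2 × 10⁻⁴)(+0.4)+(8.1 × 10⁻⁴)(+1.25) = 9.6 × 10⁻⁴ → stable
  166–172 m: −αΔT+βΔS = −(1.2 × 10⁻⁴)(-3.4)+(8.1 × 10⁻⁴)(+0.58) = 8.8 × 10⁻⁴ → stable
  172–231 m: −αΔT+βΔS = −(1.2 × 10⁻⁴)(-0.4)+(8.1 × 10⁻⁴)(-1.91) = -1.5 × 10⁻³ → UNSTABLE
The 172–231 m interval has Δρ < 0: lighter water underlies denser water.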